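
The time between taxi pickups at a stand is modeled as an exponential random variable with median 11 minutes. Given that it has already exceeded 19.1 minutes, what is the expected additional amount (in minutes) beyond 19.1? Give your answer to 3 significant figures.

15.9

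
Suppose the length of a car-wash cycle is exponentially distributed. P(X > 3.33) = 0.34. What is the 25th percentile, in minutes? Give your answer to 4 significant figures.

e^(−λ·3.33) = 0.34 ⇒ λ = −ln(0.34)/3.33 = 0.323967.
25th percentile: 1 − e^(−λt) = 0.25, t = −ln(0.75)/λ = 0.887998 minutes.

0.8880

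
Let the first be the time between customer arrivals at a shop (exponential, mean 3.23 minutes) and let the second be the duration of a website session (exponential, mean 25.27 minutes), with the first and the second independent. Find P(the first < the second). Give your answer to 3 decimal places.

0.887

λ_1 = 1/3.23 = 0.309598, λ_2 = 1/25.27 = 0.0395726.
For independent exponentials, P(the first < the second) = λ_1/(λ_1+λ_2) = 0.309598/0.34917 ≈ 0.887.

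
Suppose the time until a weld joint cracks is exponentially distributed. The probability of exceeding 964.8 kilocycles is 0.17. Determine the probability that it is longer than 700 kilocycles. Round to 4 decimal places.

e^(−λ·964.8) = 0.17 ⇒ λ = −ln(0.17)/964.8 = 0.00183661.
P(X > 700) = e^(−0.00183661·700) = e^(−1.2856) ≈ 0.2765.

0.2765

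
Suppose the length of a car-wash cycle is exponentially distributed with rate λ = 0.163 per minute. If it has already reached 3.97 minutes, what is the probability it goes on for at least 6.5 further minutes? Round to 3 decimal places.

P(X > s+t | X > s) = e^(−λ(s+t))/e^(−λs) = e^(−λt), independent of s = 3.97.
P(X > 6.5) = e^(−1.0595) ≈ 0.347.

0.347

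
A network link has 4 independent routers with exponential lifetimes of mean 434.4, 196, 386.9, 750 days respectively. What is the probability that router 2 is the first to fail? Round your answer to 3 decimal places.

0.451

Rates: λ_i = 1/mean_i → 0.00230203, 0.00510204, 0.00258465, 0.00133333; Σλ = 0.011322.
P(router 2 first) = λ_2/Σλ = 0.00510204/0.011322 ≈ 0.451.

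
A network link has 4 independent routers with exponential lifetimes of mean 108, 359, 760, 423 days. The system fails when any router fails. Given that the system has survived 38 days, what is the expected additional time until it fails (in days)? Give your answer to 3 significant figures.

63.6

First-failure rate Σλ = 1/108 + 1/359 + 1/760 + 1/423 = 0.0157246.
By memorylessness the expected residual is 1/Σλ = 63.5945 days, regardless of the 38 already elapsed.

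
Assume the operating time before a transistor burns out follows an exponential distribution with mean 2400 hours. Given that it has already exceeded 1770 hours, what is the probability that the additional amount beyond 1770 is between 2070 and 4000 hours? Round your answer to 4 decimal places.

The rate is λ = 1/2400 = 0.000416667 per hour.
Memoryless: the residual past 1770 is again Exp(λ).
P(2070 < residual < 4000) = e^(−λ·2070) − e^(−λ·4000) = 0.42211 − 0.18888 ≈ 0.2332.

0.2332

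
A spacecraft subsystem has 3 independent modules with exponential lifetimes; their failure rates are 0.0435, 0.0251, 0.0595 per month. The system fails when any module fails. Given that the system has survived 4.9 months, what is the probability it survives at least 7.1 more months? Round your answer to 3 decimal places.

0.403

Time to first failure ~ Exp(Σλ) with Σλ = 0.1281.
By memorylessness, P(T > 4.9+7.1 | T > 4.9) = P(T > 7.1) = e^(−0.1281·7.1) ≈ 0.403.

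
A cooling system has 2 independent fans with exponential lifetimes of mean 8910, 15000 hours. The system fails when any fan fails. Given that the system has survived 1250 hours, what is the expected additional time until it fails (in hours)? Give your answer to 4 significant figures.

First-failure rate Σλ = 1/8910 + 1/15000 = 0.0001789.
By memorylessness the expected residual is 1/Σλ = 5589.71 hours, regardless of the 1250 already elapsed.

5590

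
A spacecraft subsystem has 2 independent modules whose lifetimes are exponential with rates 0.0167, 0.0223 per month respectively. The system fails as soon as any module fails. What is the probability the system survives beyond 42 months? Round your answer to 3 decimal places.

The time to first failure is exponential with rate Σλ = 0.0167 + 0.0223 = 0.039.
P(min > 42) = e^(−0.039·42) = e^(−1.638) ≈ 0.194.

0.194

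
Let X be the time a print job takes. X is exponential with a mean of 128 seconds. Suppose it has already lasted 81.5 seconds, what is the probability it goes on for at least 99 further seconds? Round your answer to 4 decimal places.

The rate is λ = 1/128 = 0.0078125 per second.
By the memoryless property, P(X > 81.5+99 | X > 81.5) = P(X > 99).
P(X > 99) = e^(−0.77344) ≈ 0.4614.

0.4614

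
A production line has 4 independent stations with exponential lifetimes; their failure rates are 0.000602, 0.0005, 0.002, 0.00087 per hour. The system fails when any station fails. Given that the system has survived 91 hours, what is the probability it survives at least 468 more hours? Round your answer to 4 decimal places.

0.1558

Time to first failure ~ Exp(Σλ) with Σλ = 0.003972.
By memorylessness, P(T > 91+468 | T > 91) = P(T > 468) = e^(−0.003972·468) ≈ 0.1558.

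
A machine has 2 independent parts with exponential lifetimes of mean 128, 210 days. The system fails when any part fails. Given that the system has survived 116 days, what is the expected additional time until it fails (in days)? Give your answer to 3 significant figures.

First-failure rate Σλ = 1/128 + 1/210 = 0.0125744.
By memorylessness the expected residual is 1/Σλ = 79.5266 days, regardless of the 116 already elapsed.

79.5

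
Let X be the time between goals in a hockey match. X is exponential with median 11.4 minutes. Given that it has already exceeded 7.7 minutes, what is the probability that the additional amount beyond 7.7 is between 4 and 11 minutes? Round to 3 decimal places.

0.272

For an exponential, median = ln(2)/λ, so λ = ln 2 / 11.4 = 0.0608024 per minute.
Memoryless: the residual past 7.7 is again Exp(λ).
P(4 < residual < 11) = e^(−λ·4) − e^(−λ·11) = 0.78411 − 0.51231 ≈ 0.272.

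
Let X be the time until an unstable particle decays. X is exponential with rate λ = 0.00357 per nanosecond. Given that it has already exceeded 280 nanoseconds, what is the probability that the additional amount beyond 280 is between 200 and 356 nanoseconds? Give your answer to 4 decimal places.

Memoryless: the residual past 280 is again Exp(λ).
P(200 < residual < 356) = e^(−λ·200) − e^(−λ·356) = 0.48968 − 0.28057 ≈ 0.2091.

0.2091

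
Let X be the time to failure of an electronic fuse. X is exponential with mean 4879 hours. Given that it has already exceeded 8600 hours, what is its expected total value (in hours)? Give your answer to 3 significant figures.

13500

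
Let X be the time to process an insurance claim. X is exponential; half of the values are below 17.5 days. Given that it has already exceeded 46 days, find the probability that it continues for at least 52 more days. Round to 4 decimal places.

For an exponential, median = ln(2)/λ, so λ = ln 2 / 17.5 = 0.0396084 per day.
By the memoryless property, P(X > 46+52 | X > 46) = P(X > 52).
P(X > 52) = e^(−2.0596) ≈ 0.1275.

0.1275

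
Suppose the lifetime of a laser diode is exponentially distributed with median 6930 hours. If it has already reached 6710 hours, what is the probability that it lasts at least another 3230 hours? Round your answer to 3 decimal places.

0.724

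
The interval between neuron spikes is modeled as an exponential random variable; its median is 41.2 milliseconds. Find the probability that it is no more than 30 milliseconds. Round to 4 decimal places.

For an exponential, median = ln(2)/λ, so λ = ln 2 / 41.2 = 0.016824 per millisecond.
P(X ≤ 30) = 1 − e^(−λ·30) = 1 − e^(−0.50472) ≈ 0.3963.

0.3963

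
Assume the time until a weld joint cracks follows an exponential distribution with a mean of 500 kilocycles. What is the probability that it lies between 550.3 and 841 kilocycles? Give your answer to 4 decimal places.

The rate is λ = 1/500 = 0.002 per kilocycle.
P(550.3 < X < 841) = e^(−λ·550.3) − e^(−λ·841) = 0.33267 − 0.18600 ≈ 0.1467.

0.1467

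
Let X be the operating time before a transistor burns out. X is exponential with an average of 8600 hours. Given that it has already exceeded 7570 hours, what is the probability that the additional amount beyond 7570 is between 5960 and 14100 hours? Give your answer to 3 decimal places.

The rate is λ = 1/8600 = 0.000116279 per hour.
Memoryless: the residual past 7570 is again Exp(λ).
P(5960 < residual < 14100) = e^(−λ·5960) − e^(−λ·14100) = 0.50006 − 0.19407 ≈ 0.306.

0.306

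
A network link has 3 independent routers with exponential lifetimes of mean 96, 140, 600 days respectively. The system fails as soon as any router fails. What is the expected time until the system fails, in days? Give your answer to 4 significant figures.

52.01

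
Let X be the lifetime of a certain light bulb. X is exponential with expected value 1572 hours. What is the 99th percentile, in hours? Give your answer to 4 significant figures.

The rate is λ = 1/1572 = 0.000636132 per hour.
Set 1 − e^(−λt) = 0.99, so t = −ln(0.01)/λ = 4.6052/0.000636132 ≈ 7239.33 hours.

7239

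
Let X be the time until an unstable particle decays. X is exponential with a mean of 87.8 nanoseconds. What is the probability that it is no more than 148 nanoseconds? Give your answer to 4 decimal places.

0.8147

The rate is λ = 1/87.8 = 0.0113895 per nanosecond.
P(X ≤ 148) = 1 − e^(−λ·148) = 1 − e^(−1.6856) ≈ 0.8147.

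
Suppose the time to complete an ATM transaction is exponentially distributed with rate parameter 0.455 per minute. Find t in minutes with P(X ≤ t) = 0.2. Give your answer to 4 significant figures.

0.4904

Set 1 − e^(−λt) = 0.2, so t = −ln(0.8)/λ = 0.22314/0.455 ≈ 0.490425 minutes.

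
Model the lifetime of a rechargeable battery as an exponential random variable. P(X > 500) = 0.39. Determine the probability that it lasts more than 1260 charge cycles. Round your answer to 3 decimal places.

0.093

e^(−λ·500) = 0.39 ⇒ λ = −ln(0.39)/500 = 0.00188322.
P(X > 1260) = e^(−0.00188322·1260) = e^(−2.3729) ≈ 0.093.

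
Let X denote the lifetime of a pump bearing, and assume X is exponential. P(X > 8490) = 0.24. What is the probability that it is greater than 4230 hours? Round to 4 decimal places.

e^(−λ·8490) = 0.24 ⇒ λ = −ln(0.24)/8490 = 0.000168094.
P(X > 4230) = e^(−0.000168094·4230) = e^(−0.71104) ≈ 0.4911.

0.4911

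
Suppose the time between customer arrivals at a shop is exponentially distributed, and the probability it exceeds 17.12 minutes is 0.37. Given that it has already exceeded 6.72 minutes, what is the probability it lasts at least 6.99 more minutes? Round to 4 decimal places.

From e^(−λ·17.12) = 0.37, λ = −ln(0.37)/17.12 = 0.0580755.
Memoryless: P(X > 6.72+6.99 | X > 6.72) = P(X > 6.99) = e^(−0.0580755·6.99) ≈ 0.6663.

0.6663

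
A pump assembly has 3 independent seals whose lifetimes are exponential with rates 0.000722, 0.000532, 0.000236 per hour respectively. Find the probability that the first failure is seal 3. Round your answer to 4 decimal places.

0.1584

The time to first failure is exponential with rate Σλ = 0.000722 + 0.000532 + 0.000236 = 0.00149.
P(seal 3 first) = λ_3/Σλ = 0.000236/0.00149 ≈ 0.1584.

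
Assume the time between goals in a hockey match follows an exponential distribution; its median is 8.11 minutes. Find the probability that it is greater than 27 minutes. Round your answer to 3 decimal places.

0.099

For an exponential, median = ln(2)/λ, so λ = ln 2 / 8.11 = 0.0854682 per minute.
P(X > 27) = e^(−λ·27) = e^(−2.3076) ≈ 0.099.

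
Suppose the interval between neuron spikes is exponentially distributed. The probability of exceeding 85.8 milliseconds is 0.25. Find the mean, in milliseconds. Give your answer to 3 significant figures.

61.9

e^(−λ·85.8) = 0.25 ⇒ λ = −ln(0.25)/85.8 = 0.0161573.
Mean = 1/λ = 61.8916 milliseconds.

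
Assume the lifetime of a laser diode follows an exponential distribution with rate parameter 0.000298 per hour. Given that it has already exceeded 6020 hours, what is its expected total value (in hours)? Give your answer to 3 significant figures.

9380

By memorylessness, E[X | X > 6020] = 6020 + 1/λ = 6020 + 3355.7 = 9375.7 hours.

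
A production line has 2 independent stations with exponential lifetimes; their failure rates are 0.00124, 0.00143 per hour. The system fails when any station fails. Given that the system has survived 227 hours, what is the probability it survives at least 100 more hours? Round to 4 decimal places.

0.7657

Time to first failure ~ Exp(Σλ) with Σλ = 0.00267.
By memorylessness, P(T > 227+100 | T > 227) = P(T > 100) = e^(−0.00267·100) ≈ 0.7657.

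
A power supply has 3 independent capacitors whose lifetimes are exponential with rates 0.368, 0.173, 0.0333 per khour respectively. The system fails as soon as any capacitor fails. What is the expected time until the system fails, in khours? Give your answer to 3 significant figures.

1.74

The time to first failure is exponential with rate Σλ = 0.368 + 0.173 + 0.0333 = 0.5743.
E[min] = 1/Σλ = 1/0.5743 = 1.74125 khours.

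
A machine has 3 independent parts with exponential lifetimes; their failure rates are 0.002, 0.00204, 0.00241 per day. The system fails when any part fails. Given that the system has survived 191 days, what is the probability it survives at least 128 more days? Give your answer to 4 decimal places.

0.4380

Time to first failure ~ Exp(Σλ) with Σλ = 0.00645.
By memorylessness, P(T > 191+128 | T > 191) = P(T > 128) = e^(−0.00645·128) ≈ 0.4380.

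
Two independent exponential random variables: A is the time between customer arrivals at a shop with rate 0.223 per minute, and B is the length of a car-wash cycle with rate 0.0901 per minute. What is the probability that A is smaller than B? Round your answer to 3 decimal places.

0.712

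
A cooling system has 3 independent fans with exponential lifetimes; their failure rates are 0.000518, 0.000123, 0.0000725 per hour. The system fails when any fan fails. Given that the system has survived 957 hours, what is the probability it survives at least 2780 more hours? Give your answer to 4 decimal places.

0.1376

Time to first failure ~ Exp(Σλ) with Σλ = 0.0007135.
By memorylessness, P(T > 957+2780 | T > 957) = P(T > 2780) = e^(−0.0007135·2780) ≈ 0.1376.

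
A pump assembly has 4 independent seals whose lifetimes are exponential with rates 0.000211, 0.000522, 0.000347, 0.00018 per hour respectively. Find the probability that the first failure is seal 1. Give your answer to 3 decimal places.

The time to first failure is exponential with rate Σλ = 0.000211 + 0.000522 + 0.000347 + 0.00018 = 0.00126.
P(seal 1 first) = λ_1/Σλ = 0.000211/0.00126 ≈ 0.167.

0.167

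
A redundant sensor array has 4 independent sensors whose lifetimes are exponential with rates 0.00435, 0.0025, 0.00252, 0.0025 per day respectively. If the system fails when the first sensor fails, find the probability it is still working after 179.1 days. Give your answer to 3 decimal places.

The time to first failure is exponential with rate Σλ = 0.00435 + 0.0025 + 0.00252 + 0.0025 = 0.01187.
P(min > 179.1) = e^(−0.01187·179.1) = e^(−2.1259) ≈ 0.119.

0.119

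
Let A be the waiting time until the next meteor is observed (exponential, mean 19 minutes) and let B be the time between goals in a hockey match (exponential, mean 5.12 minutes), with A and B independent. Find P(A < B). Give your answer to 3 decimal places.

0.212

λ_1 = 1/19 = 0.0526316, λ_2 = 1/5.12 = 0.195312.
For independent exponentials, P(A < B) = λ_1/(λ_1+λ_2) = 0.0526316/0.247944 ≈ 0.212.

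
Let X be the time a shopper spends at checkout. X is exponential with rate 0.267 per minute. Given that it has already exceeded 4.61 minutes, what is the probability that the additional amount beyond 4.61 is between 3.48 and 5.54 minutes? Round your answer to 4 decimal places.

Memoryless: the residual past 4.61 is again Exp(λ).
P(3.48 < residual < 5.54) = e^(−λ·3.48) − e^(−λ·5.54) = 0.39489 − 0.22782 ≈ 0.1671.

0.1671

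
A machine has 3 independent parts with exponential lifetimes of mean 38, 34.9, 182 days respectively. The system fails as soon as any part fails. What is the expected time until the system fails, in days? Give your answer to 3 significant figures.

The first failure time is exponential with rate Σλ_i = 1/38 + 1/34.9 + 1/182 = 0.0604636 per day.
E[min] = 1/Σλ = 1/0.0604636 = 16.5389 days.

16.5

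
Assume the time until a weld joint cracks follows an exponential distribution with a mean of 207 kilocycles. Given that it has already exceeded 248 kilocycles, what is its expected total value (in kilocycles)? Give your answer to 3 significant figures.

The rate is λ = 1/207 = 0.00483092 per kilocycle.
By memorylessness, E[X | X > 248] = 248 + 1/λ = 248 + 207 = 455 kilocycles.

455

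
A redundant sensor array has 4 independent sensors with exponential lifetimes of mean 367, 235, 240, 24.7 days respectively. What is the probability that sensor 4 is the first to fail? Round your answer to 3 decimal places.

Rates: λ_i = 1/mean_i → 0.0027248, 0.00425532, 0.00416667, 0.0404858; Σλ = 0.0516326.
P(sensor 4 first) = λ_4/Σλ = 0.0404858/0.0516326 ≈ 0.784.

0.784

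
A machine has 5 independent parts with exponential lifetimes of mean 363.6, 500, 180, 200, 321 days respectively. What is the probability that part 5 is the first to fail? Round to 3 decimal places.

Rates: λ_i = 1/mean_i → 0.00275028, 0.002, 0.00555556, 0.005, 0.00311526; Σλ = 0.0184211.
P(part 5 first) = λ_5/Σλ = 0.00311526/0.0184211 ≈ 0.169.

0.169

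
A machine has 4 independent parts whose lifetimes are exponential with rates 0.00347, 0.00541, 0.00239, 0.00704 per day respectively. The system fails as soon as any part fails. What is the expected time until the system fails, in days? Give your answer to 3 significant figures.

The time to first failure is exponential with rate Σλ = 0.00347 + 0.00541 + 0.00239 + 0.00704 = 0.01831.
E[min] = 1/Σλ = 1/0.01831 = 54.615 days.

54.6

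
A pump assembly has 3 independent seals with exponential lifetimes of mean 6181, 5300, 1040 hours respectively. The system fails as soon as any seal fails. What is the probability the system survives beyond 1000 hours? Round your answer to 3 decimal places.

0.269

The first failure time is exponential with rate Σλ_i = 1/6181 + 1/5300 + 1/1040 = 0.001312 per hour.
P(min > 1000) = e^(−0.001312·1000) = e^(−1.312) ≈ 0.269.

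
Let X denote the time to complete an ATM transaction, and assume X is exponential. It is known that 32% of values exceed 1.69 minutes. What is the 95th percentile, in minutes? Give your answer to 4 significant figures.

4.443

e^(−λ·1.69) = 0.32 ⇒ λ = −ln(0.32)/1.69 = 0.674221.
95th percentile: 1 − e^(−λt) = 0.95, t = −ln(0.05)/λ = 4.44325 minutes.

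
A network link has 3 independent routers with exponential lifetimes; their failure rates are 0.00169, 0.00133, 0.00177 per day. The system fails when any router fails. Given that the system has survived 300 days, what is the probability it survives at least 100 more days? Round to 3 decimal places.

Time to first failure ~ Exp(Σλ) with Σλ = 0.00479.
By memorylessness, P(T > 300+100 | T > 300) = P(T > 100) = e^(−0.00479·100) ≈ 0.619.

0.619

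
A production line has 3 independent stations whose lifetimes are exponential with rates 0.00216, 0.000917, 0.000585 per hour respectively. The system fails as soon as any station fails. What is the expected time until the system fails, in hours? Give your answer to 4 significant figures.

273.1

The time to first failure is exponential with rate Σλ = 0.00216 + 0.000917 + 0.000585 = 0.003662.
E[min] = 1/Σλ = 1/0.003662 = 273.075 hours.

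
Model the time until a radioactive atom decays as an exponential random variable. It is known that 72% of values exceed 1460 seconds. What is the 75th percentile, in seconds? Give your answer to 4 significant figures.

e^(−λ·1460) = 0.72 ⇒ λ = −ln(0.72)/1460 = 0.000225003.
75th percentile: 1 − e^(−λt) = 0.75, t = −ln(0.25)/λ = 6161.23 seconds.

6161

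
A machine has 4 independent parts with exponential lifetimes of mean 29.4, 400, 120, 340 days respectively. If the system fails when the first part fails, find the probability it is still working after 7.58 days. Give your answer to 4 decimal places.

The first failure time is exponential with rate Σλ_i = 1/29.4 + 1/400 + 1/120 + 1/340 = 0.0477881 per day.
P(min > 7.58) = e^(−0.0477881·7.58) = e^(−0.36223) ≈ 0.6961.

0.6961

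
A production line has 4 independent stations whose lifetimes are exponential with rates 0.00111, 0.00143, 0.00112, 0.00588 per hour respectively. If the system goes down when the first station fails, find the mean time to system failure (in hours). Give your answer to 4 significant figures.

104.8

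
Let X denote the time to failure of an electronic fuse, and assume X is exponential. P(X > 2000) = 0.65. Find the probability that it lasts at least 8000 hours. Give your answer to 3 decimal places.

0.179

e^(−λ·2000) = 0.65 ⇒ λ = −ln(0.65)/2000 = 0.000215391.
P(X > 8000) = e^(−0.000215391·8000) = e^(−1.7231) ≈ 0.179.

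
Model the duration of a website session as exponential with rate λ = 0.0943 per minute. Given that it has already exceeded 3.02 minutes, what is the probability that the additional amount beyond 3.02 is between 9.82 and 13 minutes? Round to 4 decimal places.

0.1026

Memoryless: the residual past 3.02 is again Exp(λ).
P(9.82 < residual < 13) = e^(−λ·9.82) − e^(−λ·13) = 0.39612 − 0.29349 ≈ 0.1026.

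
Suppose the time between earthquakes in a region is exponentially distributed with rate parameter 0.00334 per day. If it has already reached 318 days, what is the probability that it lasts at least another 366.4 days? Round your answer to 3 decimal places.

0.294

P(X > s+t | X > s) = e^(−λ(s+t))/e^(−λs) = e^(−λt), independent of s = 318.
P(X > 366.4) = e^(−1.2238) ≈ 0.294.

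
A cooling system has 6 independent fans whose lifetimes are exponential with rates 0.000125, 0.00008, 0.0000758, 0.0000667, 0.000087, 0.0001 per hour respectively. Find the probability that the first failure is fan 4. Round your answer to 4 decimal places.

0.1248

The time to first failure is exponential with rate Σλ = 0.000125 + 0.00008 + 0.0000758 + 0.0000667 + 0.000087 + 0.0001 = 0.0005345.
P(fan 4 first) = λ_4/Σλ = 0.0000667/0.0005345 ≈ 0.1248.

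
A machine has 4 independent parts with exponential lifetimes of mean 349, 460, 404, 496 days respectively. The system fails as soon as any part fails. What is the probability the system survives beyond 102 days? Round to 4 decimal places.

0.3783

The first failure time is exponential with rate Σλ_i = 1/349 + 1/460 + 1/404 + 1/496 = 0.00953062 per day.
P(min > 102) = e^(−0.00953062·102) = e^(−0.97212) ≈ 0.3783.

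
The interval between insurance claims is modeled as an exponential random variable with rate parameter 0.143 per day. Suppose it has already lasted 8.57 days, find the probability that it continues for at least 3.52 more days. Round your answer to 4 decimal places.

The exponential is memoryless, so the remaining time is again Exp(λ): the condition X > 8.57 is irrelevant.
P(X > 3.52) = e^(−0.50336) ≈ 0.6045.

0.6045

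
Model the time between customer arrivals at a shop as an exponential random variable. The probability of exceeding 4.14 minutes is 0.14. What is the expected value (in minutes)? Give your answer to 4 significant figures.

2.106

e^(−λ·4.14) = 0.14 ⇒ λ = −ln(0.14)/4.14 = 0.474906.
Mean = 1/λ = 2.10568 minutes.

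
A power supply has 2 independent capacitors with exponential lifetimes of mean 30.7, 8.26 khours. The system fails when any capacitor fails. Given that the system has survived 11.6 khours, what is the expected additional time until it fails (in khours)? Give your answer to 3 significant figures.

First-failure rate Σλ = 1/30.7 + 1/8.26 = 0.153639.
By memorylessness the expected residual is 1/Σλ = 6.50878 khours, regardless of the 11.6 already elapsed.

6.51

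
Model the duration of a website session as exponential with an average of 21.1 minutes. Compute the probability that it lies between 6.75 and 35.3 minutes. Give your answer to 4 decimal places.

0.5385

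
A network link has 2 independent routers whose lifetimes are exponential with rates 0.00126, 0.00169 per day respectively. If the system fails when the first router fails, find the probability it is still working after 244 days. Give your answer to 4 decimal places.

0.4868

The time to first failure is exponential with rate Σλ = 0.00126 + 0.00169 = 0.00295.
P(min > 244) = e^(−0.00295·244) = e^(−0.7198) ≈ 0.4868.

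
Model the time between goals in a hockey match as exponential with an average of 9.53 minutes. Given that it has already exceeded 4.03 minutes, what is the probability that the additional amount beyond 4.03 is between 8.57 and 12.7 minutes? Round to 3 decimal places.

0.143

The rate is λ = 1/9.53 = 0.104932 per minute.
Memoryless: the residual past 4.03 is again Exp(λ).
P(8.57 < residual < 12.7) = e^(−λ·8.57) − e^(−λ·12.7) = 0.40687 − 0.26378 ≈ 0.143.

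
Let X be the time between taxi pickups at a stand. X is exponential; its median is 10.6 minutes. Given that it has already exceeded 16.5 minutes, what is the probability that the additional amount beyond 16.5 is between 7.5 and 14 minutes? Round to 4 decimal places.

For an exponential, median = ln(2)/λ, so λ = ln 2 / 10.6 = 0.0653912 per minute.
Memoryless: the residual past 16.5 is again Exp(λ).
P(7.5 < residual < 14) = e^(−λ·7.5) − e^(−λ·14) = 0.61236 − 0.40033 ≈ 0.2120.

0.2120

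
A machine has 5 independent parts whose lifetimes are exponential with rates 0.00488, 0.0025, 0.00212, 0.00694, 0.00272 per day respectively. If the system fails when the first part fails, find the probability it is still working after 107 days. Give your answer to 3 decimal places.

0.129

The time to first failure is exponential with rate Σλ = 0.00488 + 0.0025 + 0.00212 + 0.00694 + 0.00272 = 0.01916.
P(min > 107) = e^(−0.01916·107) = e^(−2.0501) ≈ 0.129.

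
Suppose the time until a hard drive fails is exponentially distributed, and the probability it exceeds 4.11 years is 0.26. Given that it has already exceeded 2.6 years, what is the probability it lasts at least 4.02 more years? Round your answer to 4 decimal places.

0.2678

From e^(−λ·4.11) = 0.26, λ = −ln(0.26)/4.11 = 0.327755.
Memoryless: P(X > 2.6+4.02 | X > 2.6) = P(X > 4.02) = e^(−0.327755·4.02) ≈ 0.2678.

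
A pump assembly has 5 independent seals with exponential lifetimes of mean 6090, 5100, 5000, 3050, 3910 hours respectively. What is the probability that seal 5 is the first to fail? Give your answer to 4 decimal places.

0.2236

Rates: λ_i = 1/mean_i → 0.000164204, 0.000196078, 0.0002, 0.000327869, 0.000255754; Σλ = 0.00114391.
P(seal 5 first) = λ_5/Σλ = 0.000255754/0.00114391 ≈ 0.2236.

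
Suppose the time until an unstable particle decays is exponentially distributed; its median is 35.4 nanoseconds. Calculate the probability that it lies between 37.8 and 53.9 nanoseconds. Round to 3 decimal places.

For an exponential, median = ln(2)/λ, so λ = ln 2 / 35.4 = 0.0195804 per nanosecond.
P(37.8 < X < 53.9) = e^(−λ·37.8) − e^(−λ·53.9) = 0.47705 − 0.34806 ≈ 0.129.

0.129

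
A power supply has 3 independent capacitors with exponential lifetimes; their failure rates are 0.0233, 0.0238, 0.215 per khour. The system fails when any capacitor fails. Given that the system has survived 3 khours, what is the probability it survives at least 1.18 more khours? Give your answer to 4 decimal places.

0.7340

Time to first failure ~ Exp(Σλ) with Σλ = 0.2621.
By memorylessness, P(T > 3+1.18 | T > 3) = P(T > 1.18) = e^(−0.2621·1.18) ≈ 0.7340.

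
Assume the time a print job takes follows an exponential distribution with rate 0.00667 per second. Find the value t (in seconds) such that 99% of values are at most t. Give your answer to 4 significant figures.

690.4

Set 1 − e^(−λt) = 0.99, so t = −ln(0.01)/λ = 4.6052/0.00667 ≈ 690.43 seconds.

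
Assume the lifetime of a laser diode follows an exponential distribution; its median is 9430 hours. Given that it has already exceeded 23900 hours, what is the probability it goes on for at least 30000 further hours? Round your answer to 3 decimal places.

0.110

For an exponential, median = ln(2)/λ, so λ = ln 2 / 9430 = 0.0000735045 per hour.
P(X > s+t | X > s) = e^(−λ(s+t))/e^(−λs) = e^(−λt), independent of s = 23900.
P(X > 30000) = e^(−2.2051) ≈ 0.110.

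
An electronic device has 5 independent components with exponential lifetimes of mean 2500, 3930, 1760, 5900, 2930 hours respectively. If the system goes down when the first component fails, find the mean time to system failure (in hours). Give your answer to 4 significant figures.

576.9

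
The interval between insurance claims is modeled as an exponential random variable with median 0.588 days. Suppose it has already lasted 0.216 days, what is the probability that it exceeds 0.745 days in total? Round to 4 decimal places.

0.5360

For an exponential, median = ln(2)/λ, so λ = ln 2 / 0.588 = 1.17882 per day.
The exponential is memoryless, so the remaining time is again Exp(λ): the condition X > 0.216 is irrelevant.
P(X > 0.529) = e^(−0.6236) ≈ 0.5360.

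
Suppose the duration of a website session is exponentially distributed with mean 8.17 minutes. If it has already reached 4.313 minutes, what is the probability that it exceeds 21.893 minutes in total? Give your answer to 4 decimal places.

0.1163

The rate is λ = 1/8.17 = 0.122399 per minute.
By the memoryless property, P(X > 4.313+17.58 | X > 4.313) = P(X > 17.58).
P(X > 17.58) = e^(−2.1518) ≈ 0.1163.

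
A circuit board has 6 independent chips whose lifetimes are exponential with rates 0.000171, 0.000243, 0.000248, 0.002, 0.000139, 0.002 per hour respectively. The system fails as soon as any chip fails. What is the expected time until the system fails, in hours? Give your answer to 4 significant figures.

208.3

The time to first failure is exponential with rate Σλ = 0.000171 + 0.000243 + 0.000248 + 0.002 + 0.000139 + 0.002 = 0.004801.
E[min] = 1/Σλ = 1/0.004801 = 208.29 hours.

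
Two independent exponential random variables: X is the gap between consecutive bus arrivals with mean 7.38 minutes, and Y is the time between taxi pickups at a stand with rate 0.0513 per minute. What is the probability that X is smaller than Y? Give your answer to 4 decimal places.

0.7254

λ_1 = 1/7.38 = 0.135501, λ_2 = 0.0513.
For independent exponentials, P(X < Y) = λ_1/(λ_1+λ_2) = 0.135501/0.186801 ≈ 0.7254.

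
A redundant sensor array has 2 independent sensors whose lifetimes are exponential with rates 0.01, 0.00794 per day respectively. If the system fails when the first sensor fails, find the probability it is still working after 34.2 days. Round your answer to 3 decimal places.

The time to first failure is exponential with rate Σλ = 0.01 + 0.00794 = 0.01794.
P(min > 34.2) = e^(−0.01794·34.2) = e^(−0.61355) ≈ 0.541.

0.541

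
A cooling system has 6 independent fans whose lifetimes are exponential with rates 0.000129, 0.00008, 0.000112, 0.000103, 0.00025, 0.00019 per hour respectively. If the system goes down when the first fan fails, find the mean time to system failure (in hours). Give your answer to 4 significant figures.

1157

The time to first failure is exponential with rate Σλ = 0.000129 + 0.00008 + 0.000112 + 0.000103 + 0.00025 + 0.00019 = 0.000864.
E[min] = 1/Σλ = 1/0.000864 = 1157.41 hours.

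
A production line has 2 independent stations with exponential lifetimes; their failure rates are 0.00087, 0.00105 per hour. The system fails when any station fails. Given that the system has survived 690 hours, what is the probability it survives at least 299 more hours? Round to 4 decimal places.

0.5632

Time to first failure ~ Exp(Σλ) with Σλ = 0.00192.
By memorylessness, P(T > 690+299 | T > 690) = P(T > 299) = e^(−0.00192·299) ≈ 0.5632.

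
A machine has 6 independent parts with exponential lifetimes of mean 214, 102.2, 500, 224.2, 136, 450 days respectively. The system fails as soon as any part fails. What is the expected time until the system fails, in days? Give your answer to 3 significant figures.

32.8

The first failure time is exponential with rate Σλ_i = 1/214 + 1/102.2 + 1/500 + 1/224.2 + 1/136 + 1/450 = 0.0304931 per day.
E[min] = 1/Σλ = 1/0.0304931 = 32.7943 days.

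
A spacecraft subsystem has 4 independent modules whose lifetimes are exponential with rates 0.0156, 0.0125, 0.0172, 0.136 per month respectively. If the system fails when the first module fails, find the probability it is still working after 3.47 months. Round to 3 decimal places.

0.533

The time to first failure is exponential with rate Σλ = 0.0156 + 0.0125 + 0.0172 + 0.136 = 0.1813.
P(min > 3.47) = e^(−0.1813·3.47) = e^(−0.62911) ≈ 0.533.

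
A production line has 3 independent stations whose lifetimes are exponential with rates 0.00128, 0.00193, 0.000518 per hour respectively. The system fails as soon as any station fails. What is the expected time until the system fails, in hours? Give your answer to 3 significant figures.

268

The time to first failure is exponential with rate Σλ = 0.00128 + 0.00193 + 0.000518 = 0.003728.
E[min] = 1/Σλ = 1/0.003728 = 268.24 hours.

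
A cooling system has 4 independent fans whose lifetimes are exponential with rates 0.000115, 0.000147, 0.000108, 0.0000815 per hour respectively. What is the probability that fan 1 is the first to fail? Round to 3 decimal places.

The time to first failure is exponential with rate Σλ = 0.000115 + 0.000147 + 0.000108 + 0.0000815 = 0.0004515.
P(fan 1 first) = λ_1/Σλ = 0.000115/0.0004515 ≈ 0.255.

0.255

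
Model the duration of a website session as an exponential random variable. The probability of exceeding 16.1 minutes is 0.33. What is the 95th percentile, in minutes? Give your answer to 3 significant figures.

43.5

e^(−λ·16.1) = 0.33 ⇒ λ = −ln(0.33)/16.1 = 0.068861.
95th percentile: 1 − e^(−λt) = 0.95, t = −ln(0.05)/λ = 43.504 minutes.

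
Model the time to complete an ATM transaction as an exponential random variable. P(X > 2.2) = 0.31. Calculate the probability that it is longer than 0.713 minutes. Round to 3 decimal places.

0.684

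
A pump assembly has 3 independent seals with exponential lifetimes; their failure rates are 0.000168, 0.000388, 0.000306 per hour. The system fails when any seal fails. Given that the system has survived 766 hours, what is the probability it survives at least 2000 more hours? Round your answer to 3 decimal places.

0.178

Time to first failure ~ Exp(Σλ) with Σλ = 0.000862.
By memorylessness, P(T > 766+2000 | T > 766) = P(T > 2000) = e^(−0.000862·2000) ≈ 0.178.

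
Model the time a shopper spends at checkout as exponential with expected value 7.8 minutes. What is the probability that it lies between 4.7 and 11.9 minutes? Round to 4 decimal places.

The rate is λ = 1/7.8 = 0.128205 per minute.
P(4.7 < X < 11.9) = e^(−λ·4.7) − e^(−λ·11.9) = 0.54741 − 0.21748 ≈ 0.3299.

0.3299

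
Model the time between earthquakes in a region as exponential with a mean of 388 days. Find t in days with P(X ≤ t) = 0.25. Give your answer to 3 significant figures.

112

The rate is λ = 1/388 = 0.00257732 per day.
Set 1 − e^(−λt) = 0.25, so t = −ln(0.75)/λ = 0.28768/0.00257732 ≈ 111.621 days.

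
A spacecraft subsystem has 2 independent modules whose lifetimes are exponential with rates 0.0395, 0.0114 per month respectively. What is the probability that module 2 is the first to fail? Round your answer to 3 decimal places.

The time to first failure is exponential with rate Σλ = 0.0395 + 0.0114 = 0.0509.
P(module 2 first) = λ_2/Σλ = 0.0114/0.0509 ≈ 0.224.

0.224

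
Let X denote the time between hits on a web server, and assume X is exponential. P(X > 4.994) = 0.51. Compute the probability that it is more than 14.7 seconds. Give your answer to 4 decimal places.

e^(−λ·4.994) = 0.51 ⇒ λ = −ln(0.51)/4.994 = 0.134831.
P(X > 14.7) = e^(−0.134831·14.7) = e^(−1.982) ≈ 0.1378.

0.1378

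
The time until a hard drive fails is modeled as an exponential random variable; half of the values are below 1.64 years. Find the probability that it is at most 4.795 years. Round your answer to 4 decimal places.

0.8682

For an exponential, median = ln(2)/λ, so λ = ln 2 / 1.64 = 0.422651 per year.
P(X ≤ 4.795) = 1 − e^(−λ·4.795) = 1 − e^(−2.0266) ≈ 0.8682.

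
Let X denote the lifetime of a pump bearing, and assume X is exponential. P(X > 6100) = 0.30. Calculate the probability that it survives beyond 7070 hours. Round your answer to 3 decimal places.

0.248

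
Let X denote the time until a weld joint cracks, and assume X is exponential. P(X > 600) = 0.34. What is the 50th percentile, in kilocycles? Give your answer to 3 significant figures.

e^(−λ·600) = 0.34 ⇒ λ = −ln(0.34)/600 = 0.00179802.
50th percentile: 1 − e^(−λt) = 0.5, t = −ln(0.5)/λ = 385.507 kilocycles.

386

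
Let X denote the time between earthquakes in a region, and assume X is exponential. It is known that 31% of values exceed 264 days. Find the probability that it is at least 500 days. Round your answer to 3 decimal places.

0.109

e^(−λ·264) = 0.31 ⇒ λ = −ln(0.31)/264 = 0.0044363.
P(X > 500) = e^(−0.0044363·500) = e^(−2.2181) ≈ 0.109.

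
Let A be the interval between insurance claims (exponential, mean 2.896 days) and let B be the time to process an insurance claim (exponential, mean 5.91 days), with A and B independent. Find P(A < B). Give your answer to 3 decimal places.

0.671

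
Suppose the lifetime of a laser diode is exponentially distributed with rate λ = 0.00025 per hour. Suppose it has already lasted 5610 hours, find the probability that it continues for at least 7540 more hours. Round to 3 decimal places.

The exponential is memoryless, so the remaining time is again Exp(λ): the condition X > 5610 is irrelevant.
P(X > 7540) = e^(−1.885) ≈ 0.152.

0.152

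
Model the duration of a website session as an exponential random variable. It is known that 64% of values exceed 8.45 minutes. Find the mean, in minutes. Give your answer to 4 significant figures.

18.93

e^(−λ·8.45) = 0.64 ⇒ λ = −ln(0.64)/8.45 = 0.052815.
Mean = 1/λ = 18.934 minutes.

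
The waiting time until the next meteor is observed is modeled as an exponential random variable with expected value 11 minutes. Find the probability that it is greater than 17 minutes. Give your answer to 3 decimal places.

0.213

The rate is λ = 1/11 = 0.0909091 per minute.
P(X > 17) = e^(−λ·17) = e^(−1.5455) ≈ 0.213.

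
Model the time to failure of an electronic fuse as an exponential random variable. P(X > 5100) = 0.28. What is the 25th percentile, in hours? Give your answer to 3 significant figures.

1150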